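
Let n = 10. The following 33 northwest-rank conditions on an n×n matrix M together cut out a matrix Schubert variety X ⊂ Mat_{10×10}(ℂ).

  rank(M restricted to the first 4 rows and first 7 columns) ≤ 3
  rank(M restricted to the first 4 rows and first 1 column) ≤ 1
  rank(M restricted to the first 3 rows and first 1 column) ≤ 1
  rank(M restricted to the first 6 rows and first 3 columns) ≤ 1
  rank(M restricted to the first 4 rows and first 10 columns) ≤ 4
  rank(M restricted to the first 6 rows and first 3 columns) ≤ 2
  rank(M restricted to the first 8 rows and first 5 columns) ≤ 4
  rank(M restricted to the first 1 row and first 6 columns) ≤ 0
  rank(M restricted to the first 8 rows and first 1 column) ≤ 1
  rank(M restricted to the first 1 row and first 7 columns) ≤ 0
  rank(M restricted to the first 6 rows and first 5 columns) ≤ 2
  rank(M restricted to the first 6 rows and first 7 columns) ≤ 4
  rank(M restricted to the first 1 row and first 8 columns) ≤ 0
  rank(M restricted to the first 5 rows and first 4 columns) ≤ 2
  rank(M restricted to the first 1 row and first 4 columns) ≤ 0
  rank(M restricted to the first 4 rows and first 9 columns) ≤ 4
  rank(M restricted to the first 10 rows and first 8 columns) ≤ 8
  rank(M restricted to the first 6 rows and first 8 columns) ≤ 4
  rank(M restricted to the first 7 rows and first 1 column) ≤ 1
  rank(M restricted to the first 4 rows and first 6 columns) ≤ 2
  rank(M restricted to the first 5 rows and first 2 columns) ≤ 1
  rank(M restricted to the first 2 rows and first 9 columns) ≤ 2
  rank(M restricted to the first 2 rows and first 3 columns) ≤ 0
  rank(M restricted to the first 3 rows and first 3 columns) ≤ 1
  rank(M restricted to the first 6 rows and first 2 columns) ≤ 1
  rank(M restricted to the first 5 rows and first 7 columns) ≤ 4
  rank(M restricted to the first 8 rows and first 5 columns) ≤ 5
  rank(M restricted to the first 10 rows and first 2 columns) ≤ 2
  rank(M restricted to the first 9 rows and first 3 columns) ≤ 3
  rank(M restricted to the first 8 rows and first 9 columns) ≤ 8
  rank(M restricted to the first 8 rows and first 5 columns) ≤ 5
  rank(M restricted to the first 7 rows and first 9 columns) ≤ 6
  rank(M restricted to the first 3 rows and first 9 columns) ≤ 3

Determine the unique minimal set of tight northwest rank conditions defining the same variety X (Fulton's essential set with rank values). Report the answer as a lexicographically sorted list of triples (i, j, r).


Propagating the 33 rank bounds to every northwest block:

  row 1: 0 0 0 0 0 0 0 0 1 1
  row 2: 0 0 0 1 1 1 1 1 2 2
  row 3: 1 1 1 2 2 2 2 2 3 3
  row 4: 1 1 1 2 2 2 3 3 4 4
  row 5: 1 1 1 2 2 3 4 4 5 5
  row 6: 1 1 1 2 2 3 4 4 5 6
  row 7: 1 2 2 3 3 4 5 5 6 7
  row 8: 1 2 3 4 4 5 6 6 7 8
  row 9: 1 2 3 4 5 6 7 7 8 9
  row 10: 1 2 3 4 5 6 7 8 9 10

hence w(1..10) = (9, 4, 1, 7, 6, 10, 2, 3, 5, 8).

Fulton essential set (6 of the 22 Rothe cells):

[(1, 8, 0), (2, 3, 0), (4, 6, 2), (6, 3, 1), (6, 5, 2), (6, 8, 4)]


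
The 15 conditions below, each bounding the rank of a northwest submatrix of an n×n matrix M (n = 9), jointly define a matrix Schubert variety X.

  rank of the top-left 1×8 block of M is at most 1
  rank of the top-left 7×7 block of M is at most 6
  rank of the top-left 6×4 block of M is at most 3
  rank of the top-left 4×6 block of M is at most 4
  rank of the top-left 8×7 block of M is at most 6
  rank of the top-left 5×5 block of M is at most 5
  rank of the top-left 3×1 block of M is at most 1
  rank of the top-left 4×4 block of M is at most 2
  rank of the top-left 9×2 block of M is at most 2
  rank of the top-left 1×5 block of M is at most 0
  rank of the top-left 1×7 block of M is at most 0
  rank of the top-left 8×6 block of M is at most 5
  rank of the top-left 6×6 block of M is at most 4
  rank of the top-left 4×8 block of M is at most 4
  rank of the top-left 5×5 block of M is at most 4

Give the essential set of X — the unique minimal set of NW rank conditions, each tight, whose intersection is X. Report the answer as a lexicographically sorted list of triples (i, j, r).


Reconstructing r_w from the 15 given conditions:

  i=1: 0 0 0 0 0 0 0 1 1
  i=2: 1 1 1 1 1 1 1 2 2
  i=3: 1 2 2 2 2 2 2 3 3
  i=4: 1 2 2 2 3 3 3 4 4
  i=5: 1 2 3 3 4 4 4 5 5
  i=6: 1 2 3 3 4 4 5 6 6
  i=7: 1 2 3 4 5 5 6 7 7
  i=8: 1 2 3 4 5 5 6 7 8
  i=9: 1 2 3 4 5 6 7 8 9

so w = (8, 1, 2, 5, 3, 7, 4, 9, 6).

D(w) has 12 cells with 5 SE-corners; essential set:

[(1, 7, 0), (4, 4, 2), (6, 4, 3), (6, 6, 4), (8, 6, 5)]


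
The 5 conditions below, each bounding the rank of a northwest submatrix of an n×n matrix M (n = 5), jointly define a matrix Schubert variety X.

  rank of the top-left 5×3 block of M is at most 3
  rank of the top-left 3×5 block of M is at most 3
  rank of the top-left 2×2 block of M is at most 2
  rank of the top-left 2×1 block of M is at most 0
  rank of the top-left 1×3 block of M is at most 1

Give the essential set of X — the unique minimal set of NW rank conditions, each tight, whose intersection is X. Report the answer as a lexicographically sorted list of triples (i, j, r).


Reconstructing r_w from the 5 given conditions:

  row 1: 0, 1, 1, 1, 1
  row 2: 0, 1, 2, 2, 2
  row 3: 1, 2, 3, 3, 3
  row 4: 1, 2, 3, 4, 4
  row 5: 1, 2, 3, 4, 5

reading off 1-entries of Δ²R: w = (2, 3, 1, 4, 5).

|D(w)|=2, |Ess(w)|=1:

[(2, 1, 0)]


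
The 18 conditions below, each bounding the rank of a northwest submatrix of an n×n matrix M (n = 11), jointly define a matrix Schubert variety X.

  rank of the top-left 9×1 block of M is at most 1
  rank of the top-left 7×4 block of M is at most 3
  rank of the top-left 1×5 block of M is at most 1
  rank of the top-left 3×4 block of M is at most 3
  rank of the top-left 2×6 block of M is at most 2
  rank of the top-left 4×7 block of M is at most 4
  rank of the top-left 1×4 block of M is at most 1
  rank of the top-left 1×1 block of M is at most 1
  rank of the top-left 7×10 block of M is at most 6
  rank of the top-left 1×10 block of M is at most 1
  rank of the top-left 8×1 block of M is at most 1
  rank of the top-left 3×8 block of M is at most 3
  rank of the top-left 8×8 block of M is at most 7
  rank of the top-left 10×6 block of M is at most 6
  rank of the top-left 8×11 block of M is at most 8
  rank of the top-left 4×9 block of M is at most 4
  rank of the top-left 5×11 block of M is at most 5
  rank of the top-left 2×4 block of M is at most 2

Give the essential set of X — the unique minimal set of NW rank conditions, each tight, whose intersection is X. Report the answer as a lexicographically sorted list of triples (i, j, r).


Recovering R(i,j) via the rank-extension bound from the 18 conditions:

  R[1]: 1  1  1  1  1  1  1  1  1  1  1
  R[2]: 1  2  2  2  2  2  2  2  2  2  2
  R[3]: 1  2  3  3  3  3  3  3  3  3  3
  R[4]: 1  2  3  3  4  4  4  4  4  4  4
  R[5]: 1  2  3  3  4  5  5  5  5  5  5
  R[6]: 1  2  3  3  4  5  6  6  6  6  6
  R[7]: 1  2  3  3  4  5  6  6  6  6  7
  R[8]: 1  2  3  4  5  6  7  7  7  7  8
  R[9]: 1  2  3  4  5  6  7  8  8  8  9
  R[10]: 1  2  3  4  5  6  7  8  9  9  10
  R[11]: 1  2  3  4  5  6  7  8  9  10  11

second differences of R give the permutation w = (1, 2, 3, 5, 6, 7, 11, 4, 8, 9, 10).

Rothe diagram D(w) (7 cells), 2 SE-corners (essential conditions):

[(7, 4, 3), (7, 10, 6)]


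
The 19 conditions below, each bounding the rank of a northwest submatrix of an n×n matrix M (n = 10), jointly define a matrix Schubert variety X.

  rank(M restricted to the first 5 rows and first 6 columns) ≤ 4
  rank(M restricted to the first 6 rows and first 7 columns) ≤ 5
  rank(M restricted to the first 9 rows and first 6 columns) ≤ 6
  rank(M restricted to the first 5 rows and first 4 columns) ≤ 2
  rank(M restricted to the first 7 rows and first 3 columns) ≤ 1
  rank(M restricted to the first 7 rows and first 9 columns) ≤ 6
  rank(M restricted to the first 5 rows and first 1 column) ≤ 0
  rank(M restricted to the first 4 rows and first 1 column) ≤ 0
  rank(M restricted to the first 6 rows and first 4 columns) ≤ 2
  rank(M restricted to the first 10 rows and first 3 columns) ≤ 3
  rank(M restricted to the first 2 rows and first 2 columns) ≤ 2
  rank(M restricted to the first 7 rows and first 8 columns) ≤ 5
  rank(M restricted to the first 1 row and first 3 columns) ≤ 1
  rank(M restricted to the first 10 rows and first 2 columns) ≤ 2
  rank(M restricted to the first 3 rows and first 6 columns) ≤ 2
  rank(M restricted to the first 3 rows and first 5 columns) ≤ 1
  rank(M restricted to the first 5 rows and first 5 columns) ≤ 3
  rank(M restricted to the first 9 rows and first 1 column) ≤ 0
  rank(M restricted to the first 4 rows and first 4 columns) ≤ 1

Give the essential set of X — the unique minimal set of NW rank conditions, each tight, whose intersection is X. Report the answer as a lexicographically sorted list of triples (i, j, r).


Rank table r_w(10×10) implied by the 19 constraints:

  row 1: 0 1 1 1 1 1 1 1 1 1
  row 2: 0 1 1 1 1 2 2 2 2 2
  row 3: 0 1 1 1 1 2 3 3 3 3
  row 4: 0 1 1 1 2 3 4 4 4 4
  row 5: 0 1 1 2 3 4 5 5 5 5
  row 6: 0 1 1 2 3 4 5 5 6 6
  row 7: 0 1 1 2 3 4 5 5 6 7
  row 8: 0 1 2 3 4 5 6 6 7 8
  row 9: 0 1 2 3 4 5 6 7 8 9
  row 10: 1 2 3 4 5 6 7 8 9 10

so w = (2, 6, 7, 5, 4, 9, 10, 3, 8, 1).

ℓ(w)=22; the 5 essential cells (i,j,r):

[(3, 5, 1), (4, 4, 1), (7, 3, 1), (7, 8, 5), (9, 1, 0)]


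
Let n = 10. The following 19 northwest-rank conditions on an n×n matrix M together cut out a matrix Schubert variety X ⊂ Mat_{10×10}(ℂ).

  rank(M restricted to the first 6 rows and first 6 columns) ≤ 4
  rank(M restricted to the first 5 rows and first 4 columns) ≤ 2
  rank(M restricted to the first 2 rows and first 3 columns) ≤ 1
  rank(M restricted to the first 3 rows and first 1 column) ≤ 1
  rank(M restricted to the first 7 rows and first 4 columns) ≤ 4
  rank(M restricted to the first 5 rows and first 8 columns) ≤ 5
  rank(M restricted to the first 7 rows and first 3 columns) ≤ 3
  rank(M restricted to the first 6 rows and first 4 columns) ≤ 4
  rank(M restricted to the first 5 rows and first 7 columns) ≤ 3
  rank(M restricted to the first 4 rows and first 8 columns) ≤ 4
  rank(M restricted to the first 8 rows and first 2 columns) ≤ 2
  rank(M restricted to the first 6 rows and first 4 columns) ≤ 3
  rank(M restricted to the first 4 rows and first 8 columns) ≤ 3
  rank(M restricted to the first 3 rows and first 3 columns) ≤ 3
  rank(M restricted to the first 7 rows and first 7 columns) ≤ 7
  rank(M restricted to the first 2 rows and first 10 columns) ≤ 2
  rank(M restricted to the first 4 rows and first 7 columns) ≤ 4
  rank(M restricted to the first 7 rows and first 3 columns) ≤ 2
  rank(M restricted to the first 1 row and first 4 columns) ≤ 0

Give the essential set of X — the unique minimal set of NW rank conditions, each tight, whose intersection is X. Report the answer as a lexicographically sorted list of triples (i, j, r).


Computing R[i][j] = min implied NW-rank bound (n=10, 19 conditions):

  i=1: 0 0 0 0 1 1 1 1 1 1
  i=2: 1 1 1 1 2 2 2 2 2 2
  i=3: 1 2 2 2 3 3 3 3 3 3
  i=4: 1 2 2 2 3 3 3 3 4 4
  i=5: 1 2 2 2 3 3 3 4 5 5
  i=6: 1 2 2 3 4 4 4 5 6 6
  i=7: 1 2 2 3 4 5 5 6 7 7
  i=8: 1 2 3 4 5 6 6 7 8 8
  i=9: 1 2 3 4 5 6 7 8 9 9
  i=10: 1 2 3 4 5 6 7 8 9 10

giving w = (5, 1, 2, 9, 8, 4, 6, 3, 7, 10) via Δ²R.

ℓ(w)=15; the 5 essential cells (i,j,r):

[(1, 4, 0), (4, 8, 3), (5, 4, 2), (5, 7, 3), (7, 3, 2)]


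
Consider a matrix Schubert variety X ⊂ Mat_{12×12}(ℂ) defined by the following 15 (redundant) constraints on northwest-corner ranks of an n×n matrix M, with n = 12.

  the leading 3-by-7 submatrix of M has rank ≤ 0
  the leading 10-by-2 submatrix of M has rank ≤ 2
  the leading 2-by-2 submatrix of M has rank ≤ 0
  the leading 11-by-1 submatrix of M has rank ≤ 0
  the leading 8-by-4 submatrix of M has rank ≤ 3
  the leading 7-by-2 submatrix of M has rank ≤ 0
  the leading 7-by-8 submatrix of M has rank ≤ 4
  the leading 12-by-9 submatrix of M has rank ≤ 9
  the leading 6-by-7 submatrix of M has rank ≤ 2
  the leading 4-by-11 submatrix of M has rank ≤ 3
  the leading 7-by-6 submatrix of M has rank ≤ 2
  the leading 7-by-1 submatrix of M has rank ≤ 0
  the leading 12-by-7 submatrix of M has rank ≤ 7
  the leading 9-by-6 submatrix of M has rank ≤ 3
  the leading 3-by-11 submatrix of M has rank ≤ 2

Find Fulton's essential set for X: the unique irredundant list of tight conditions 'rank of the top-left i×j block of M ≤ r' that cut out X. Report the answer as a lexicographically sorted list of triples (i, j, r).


The tightest implied rank at each (i,j), from the 15 conditions:

  0 0 0 0 0 0 0 1 1 1 1 1
  0 0 0 0 0 0 0 1 2 2 2 2
  0 0 0 0 0 0 0 1 2 2 2 3
  0 0 1 1 1 1 1 2 3 3 3 4
  0 0 1 2 2 2 2 3 4 4 4 5
  0 0 1 2 2 2 2 3 4 5 5 6
  0 0 1 2 2 2 3 4 5 6 6 7
  0 1 2 3 3 3 4 5 6 7 7 8
  0 1 2 3 3 3 4 5 6 7 8 9
  0 1 2 3 4 4 5 6 7 8 9 10
  0 1 2 3 4 5 6 7 8 9 10 11
  1 2 3 4 5 6 7 8 9 10 11 12

so w = (8, 9, 12, 3, 4, 10, 7, 2, 11, 5, 6, 1).

D(w) has 42 cells with 7 SE-corners; essential set:

[(3, 7, 0), (3, 11, 2), (6, 7, 2), (7, 2, 0), (7, 6, 2), (9, 6, 3), (11, 1, 0)]


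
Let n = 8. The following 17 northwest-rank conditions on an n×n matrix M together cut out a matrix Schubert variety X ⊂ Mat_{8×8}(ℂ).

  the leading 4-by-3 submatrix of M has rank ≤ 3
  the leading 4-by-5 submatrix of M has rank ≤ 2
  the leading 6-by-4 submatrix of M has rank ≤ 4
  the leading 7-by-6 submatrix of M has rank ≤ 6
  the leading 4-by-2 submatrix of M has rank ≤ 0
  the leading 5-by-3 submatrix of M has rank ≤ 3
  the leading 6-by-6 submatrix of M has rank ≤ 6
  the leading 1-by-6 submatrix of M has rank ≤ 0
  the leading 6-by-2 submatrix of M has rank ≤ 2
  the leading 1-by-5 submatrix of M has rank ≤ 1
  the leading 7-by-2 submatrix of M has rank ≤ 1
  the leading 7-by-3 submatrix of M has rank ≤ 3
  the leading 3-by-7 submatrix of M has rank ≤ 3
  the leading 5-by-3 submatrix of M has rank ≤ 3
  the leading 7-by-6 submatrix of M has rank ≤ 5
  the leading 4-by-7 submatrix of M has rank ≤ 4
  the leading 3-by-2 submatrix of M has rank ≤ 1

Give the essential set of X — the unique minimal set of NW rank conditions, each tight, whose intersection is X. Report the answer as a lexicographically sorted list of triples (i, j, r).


Recovering R(i,j) via the rank-extension bound from the 17 conditions:

  0 | 0 | 0 | 0 | 0 | 0 | 1 | 1
  0 | 0 | 1 | 1 | 1 | 1 | 2 | 2
  0 | 0 | 1 | 2 | 2 | 2 | 3 | 3
  0 | 0 | 1 | 2 | 2 | 3 | 4 | 4
  1 | 1 | 2 | 3 | 3 | 4 | 5 | 5
  1 | 1 | 2 | 3 | 4 | 5 | 6 | 6
  1 | 1 | 2 | 3 | 4 | 5 | 6 | 7
  1 | 2 | 3 | 4 | 5 | 6 | 7 | 8

hence w(1..8) = (7, 3, 4, 6, 1, 5, 8, 2).

Rothe diagram D(w) (15 cells), 4 SE-corners (essential conditions):

[(1, 6, 0), (4, 2, 0), (4, 5, 2), (7, 2, 1)]


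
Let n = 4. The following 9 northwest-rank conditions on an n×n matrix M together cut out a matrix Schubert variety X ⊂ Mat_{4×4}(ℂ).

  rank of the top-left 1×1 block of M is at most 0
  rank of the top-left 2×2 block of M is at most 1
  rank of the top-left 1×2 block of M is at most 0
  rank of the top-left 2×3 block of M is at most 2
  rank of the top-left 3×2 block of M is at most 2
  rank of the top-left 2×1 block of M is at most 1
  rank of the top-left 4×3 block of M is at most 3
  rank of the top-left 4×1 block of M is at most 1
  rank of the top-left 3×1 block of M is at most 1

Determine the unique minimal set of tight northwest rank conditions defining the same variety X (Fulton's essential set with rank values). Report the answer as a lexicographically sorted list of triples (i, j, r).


Reconstructing r_w from the 9 given conditions:

  0 | 0 | 1 | 1
  1 | 1 | 2 | 2
  1 | 2 | 3 | 3
  1 | 2 | 3 | 4

second differences of R give the permutation w = (3, 1, 2, 4).

Fulton essential set (1 of the 2 Rothe cells):

[(1, 2, 0)]


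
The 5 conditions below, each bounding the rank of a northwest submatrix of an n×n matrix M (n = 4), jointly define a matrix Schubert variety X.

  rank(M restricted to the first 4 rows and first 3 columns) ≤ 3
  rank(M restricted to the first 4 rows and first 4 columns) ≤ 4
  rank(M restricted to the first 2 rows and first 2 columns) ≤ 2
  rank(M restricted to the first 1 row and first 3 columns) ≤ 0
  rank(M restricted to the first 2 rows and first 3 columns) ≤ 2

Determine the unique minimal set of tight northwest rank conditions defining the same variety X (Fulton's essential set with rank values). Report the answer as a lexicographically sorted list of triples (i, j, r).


Computing R[i][j] = min implied NW-rank bound (n=4, 5 conditions):

  0  0  0  1
  1  1  1  2
  1  2  2  3
  1  2  3  4

hence w(1..4) = (4, 1, 2, 3).

|D(w)|=3, |Ess(w)|=1:

[(1, 3, 0)]


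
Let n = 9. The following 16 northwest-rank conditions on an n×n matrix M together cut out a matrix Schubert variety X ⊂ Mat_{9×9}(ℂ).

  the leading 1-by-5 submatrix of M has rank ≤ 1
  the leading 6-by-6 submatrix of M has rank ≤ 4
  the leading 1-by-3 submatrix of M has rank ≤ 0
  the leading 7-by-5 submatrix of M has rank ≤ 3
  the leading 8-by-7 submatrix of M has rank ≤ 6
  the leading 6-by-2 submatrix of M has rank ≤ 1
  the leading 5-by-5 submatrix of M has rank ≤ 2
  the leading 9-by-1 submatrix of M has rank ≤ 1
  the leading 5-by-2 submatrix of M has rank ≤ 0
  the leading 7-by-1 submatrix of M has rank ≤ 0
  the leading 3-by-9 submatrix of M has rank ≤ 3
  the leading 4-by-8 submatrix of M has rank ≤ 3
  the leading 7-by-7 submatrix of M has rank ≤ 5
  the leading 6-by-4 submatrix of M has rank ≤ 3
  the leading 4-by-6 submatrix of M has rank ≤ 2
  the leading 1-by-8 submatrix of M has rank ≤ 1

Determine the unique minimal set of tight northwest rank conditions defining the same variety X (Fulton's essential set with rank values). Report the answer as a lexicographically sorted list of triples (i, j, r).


Reconstructing r_w from the 16 given conditions:

  0, 0, 0, 1, 1, 1, 1, 1, 1
  0, 0, 1, 2, 2, 2, 2, 2, 2
  0, 0, 1, 2, 2, 2, 3, 3, 3
  0, 0, 1, 2, 2, 2, 3, 3, 4
  0, 0, 1, 2, 2, 3, 4, 4, 5
  0, 1, 2, 3, 3, 4, 5, 5, 6
  0, 1, 2, 3, 3, 4, 5, 6, 7
  1, 2, 3, 4, 4, 5, 6, 7, 8
  1, 2, 3, 4, 5, 6, 7, 8, 9

so w = (4, 3, 7, 9, 6, 2, 8, 1, 5).

|D(w)|=20, |Ess(w)|=7:

[(1, 3, 0), (4, 6, 2), (4, 8, 3), (5, 2, 0), (5, 5, 2), (7, 1, 0), (7, 5, 3)]


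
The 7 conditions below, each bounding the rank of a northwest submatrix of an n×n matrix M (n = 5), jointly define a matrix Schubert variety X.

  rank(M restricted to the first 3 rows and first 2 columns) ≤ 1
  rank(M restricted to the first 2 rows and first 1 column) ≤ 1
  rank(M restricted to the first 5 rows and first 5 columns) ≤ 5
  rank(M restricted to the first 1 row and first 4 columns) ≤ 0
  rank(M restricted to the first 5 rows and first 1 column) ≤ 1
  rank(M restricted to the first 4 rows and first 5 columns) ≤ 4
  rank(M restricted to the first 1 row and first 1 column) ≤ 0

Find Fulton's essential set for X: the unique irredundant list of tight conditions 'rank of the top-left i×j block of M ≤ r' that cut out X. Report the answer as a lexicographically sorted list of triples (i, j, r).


Computing R[i][j] = min implied NW-rank bound (n=5, 7 conditions):

  i=1: 0 | 0 | 0 | 0 | 1
  i=2: 1 | 1 | 1 | 1 | 2
  i=3: 1 | 1 | 2 | 2 | 3
  i=4: 1 | 2 | 3 | 3 | 4
  i=5: 1 | 2 | 3 | 4 | 5

second differences of R give the permutation w = (5, 1, 3, 2, 4).

ℓ(w)=5; the 2 essential cells (i,j,r):

[(1, 4, 0), (3, 2, 1)]


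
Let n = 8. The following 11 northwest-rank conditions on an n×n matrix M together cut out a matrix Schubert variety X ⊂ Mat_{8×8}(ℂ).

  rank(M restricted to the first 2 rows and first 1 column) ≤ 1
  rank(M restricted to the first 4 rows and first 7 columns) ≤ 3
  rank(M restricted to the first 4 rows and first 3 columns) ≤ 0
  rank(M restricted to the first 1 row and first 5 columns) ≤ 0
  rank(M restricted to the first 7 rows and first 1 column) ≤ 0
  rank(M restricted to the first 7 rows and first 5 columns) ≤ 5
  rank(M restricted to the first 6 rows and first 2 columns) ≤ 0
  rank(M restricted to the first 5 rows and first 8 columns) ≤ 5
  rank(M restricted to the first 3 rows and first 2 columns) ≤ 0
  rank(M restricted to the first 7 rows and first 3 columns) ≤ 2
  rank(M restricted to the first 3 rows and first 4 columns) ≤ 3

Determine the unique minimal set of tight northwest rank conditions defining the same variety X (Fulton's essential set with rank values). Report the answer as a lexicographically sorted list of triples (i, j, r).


Propagating the 11 rank bounds to every northwest block:

  row 1: 0 | 0 | 0 | 0 | 0 | 1 | 1 | 1
  row 2: 0 | 0 | 0 | 1 | 1 | 2 | 2 | 2
  row 3: 0 | 0 | 0 | 1 | 2 | 3 | 3 | 3
  row 4: 0 | 0 | 0 | 1 | 2 | 3 | 3 | 4
  row 5: 0 | 0 | 1 | 2 | 3 | 4 | 4 | 5
  row 6: 0 | 0 | 1 | 2 | 3 | 4 | 5 | 6
  row 7: 0 | 1 | 2 | 3 | 4 | 5 | 6 | 7
  row 8: 1 | 2 | 3 | 4 | 5 | 6 | 7 | 8

reading off 1-entries of Δ²R: w = (6, 4, 5, 8, 3, 7, 2, 1).

Rothe diagram D(w) (20 cells), 5 SE-corners (essential conditions):

[(1, 5, 0), (4, 3, 0), (4, 7, 3), (6, 2, 0), (7, 1, 0)]


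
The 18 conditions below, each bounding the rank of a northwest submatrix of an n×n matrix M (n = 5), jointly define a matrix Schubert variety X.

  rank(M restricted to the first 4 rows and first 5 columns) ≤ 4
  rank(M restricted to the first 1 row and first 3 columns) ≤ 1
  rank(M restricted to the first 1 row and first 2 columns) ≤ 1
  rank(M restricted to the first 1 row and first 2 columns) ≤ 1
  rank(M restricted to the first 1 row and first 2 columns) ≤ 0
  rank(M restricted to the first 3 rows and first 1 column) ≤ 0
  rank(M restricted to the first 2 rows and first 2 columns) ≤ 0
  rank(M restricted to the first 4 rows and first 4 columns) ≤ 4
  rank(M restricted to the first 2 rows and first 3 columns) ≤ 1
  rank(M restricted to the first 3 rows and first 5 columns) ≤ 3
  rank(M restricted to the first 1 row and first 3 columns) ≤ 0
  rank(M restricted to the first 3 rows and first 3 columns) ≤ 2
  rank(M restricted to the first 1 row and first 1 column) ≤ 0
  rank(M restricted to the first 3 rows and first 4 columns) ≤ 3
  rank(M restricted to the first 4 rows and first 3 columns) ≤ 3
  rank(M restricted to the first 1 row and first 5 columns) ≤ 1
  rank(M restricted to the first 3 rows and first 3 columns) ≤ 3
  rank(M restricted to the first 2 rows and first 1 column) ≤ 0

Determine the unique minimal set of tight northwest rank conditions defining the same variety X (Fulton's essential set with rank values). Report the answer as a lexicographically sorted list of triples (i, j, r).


Recovering R(i,j) via the rank-extension bound from the 18 conditions:

  row 1: 0 0 0 1 1
  row 2: 0 0 1 2 2
  row 3: 0 1 2 3 3
  row 4: 1 2 3 4 4
  row 5: 1 2 3 4 5

so w = (4, 3, 2, 1, 5).

|D(w)|=6, |Ess(w)|=3:

[(1, 3, 0), (2, 2, 0), (3, 1, 0)]


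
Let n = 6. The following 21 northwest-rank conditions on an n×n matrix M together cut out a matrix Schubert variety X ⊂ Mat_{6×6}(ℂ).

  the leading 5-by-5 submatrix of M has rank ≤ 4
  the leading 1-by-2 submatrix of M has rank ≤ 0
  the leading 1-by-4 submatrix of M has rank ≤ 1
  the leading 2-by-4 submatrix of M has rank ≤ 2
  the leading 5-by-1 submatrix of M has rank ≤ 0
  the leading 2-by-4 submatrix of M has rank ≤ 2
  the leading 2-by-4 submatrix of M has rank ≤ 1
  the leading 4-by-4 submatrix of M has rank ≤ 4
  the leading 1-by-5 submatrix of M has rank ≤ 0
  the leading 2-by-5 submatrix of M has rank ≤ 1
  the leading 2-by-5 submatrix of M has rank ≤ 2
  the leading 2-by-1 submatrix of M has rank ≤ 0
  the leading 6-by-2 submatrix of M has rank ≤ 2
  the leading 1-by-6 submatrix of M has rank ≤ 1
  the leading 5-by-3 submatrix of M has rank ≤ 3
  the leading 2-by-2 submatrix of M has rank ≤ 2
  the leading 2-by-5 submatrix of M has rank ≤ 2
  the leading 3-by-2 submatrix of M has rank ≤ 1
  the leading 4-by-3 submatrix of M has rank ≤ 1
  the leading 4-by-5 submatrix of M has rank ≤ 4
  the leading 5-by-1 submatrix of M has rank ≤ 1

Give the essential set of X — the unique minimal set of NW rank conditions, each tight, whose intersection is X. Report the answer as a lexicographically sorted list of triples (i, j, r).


Propagating the 21 rank bounds to every northwest block:

  R[1]: 0 0 0 0 0 1
  R[2]: 0 1 1 1 1 2
  R[3]: 0 1 1 2 2 3
  R[4]: 0 1 1 2 3 4
  R[5]: 0 1 2 3 4 5
  R[6]: 1 2 3 4 5 6

the unique w with this rank table is (6, 2, 4, 5, 3, 1).

Fulton essential set (3 of the 11 Rothe cells):

[(1, 5, 0), (4, 3, 1), (5, 1, 0)]


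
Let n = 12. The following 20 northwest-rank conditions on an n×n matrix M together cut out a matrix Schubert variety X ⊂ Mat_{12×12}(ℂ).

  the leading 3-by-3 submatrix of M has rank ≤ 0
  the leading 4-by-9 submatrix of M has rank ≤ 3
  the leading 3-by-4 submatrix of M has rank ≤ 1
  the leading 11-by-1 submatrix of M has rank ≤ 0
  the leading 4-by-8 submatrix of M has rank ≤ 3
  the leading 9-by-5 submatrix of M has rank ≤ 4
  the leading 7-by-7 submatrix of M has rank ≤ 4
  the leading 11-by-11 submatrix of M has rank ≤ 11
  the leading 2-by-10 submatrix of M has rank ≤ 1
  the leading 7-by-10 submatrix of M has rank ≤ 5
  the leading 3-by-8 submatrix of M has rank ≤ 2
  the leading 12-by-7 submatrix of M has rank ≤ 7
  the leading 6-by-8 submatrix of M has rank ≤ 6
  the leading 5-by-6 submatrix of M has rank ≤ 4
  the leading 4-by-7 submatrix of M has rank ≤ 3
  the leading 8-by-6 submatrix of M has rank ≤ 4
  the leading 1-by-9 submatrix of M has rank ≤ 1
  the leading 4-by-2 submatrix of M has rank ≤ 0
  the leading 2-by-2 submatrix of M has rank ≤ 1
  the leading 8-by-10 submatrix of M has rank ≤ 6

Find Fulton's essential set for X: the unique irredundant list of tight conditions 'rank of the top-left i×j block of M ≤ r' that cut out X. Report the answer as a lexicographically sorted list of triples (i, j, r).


The tightest implied rank at each (i,j), from the 20 conditions:

  i=1: 0 0 0 1 1 1 1 1 1 1 1 1
  i=2: 0 0 0 1 1 1 1 1 1 1 2 2
  i=3: 0 0 0 1 2 2 2 2 2 2 3 3
  i=4: 0 0 1 2 3 3 3 3 3 3 4 4
  i=5: 0 1 2 3 4 4 4 4 4 4 5 5
  i=6: 0 1 2 3 4 4 4 5 5 5 6 6
  i=7: 0 1 2 3 4 4 4 5 5 5 6 7
  i=8: 0 1 2 3 4 4 5 6 6 6 7 8
  i=9: 0 1 2 3 4 5 6 7 7 7 8 9
  i=10: 0 1 2 3 4 5 6 7 8 8 9 10
  i=11: 0 1 2 3 4 5 6 7 8 9 10 11
  i=12: 1 2 3 4 5 6 7 8 9 10 11 12

so w = (4, 11, 5, 3, 2, 8, 12, 7, 6, 9, 10, 1).

Rothe diagram D(w) (31 cells), 7 SE-corners (essential conditions):

[(2, 10, 1), (3, 3, 0), (4, 2, 0), (7, 7, 4), (7, 10, 5), (8, 6, 4), (11, 1, 0)]


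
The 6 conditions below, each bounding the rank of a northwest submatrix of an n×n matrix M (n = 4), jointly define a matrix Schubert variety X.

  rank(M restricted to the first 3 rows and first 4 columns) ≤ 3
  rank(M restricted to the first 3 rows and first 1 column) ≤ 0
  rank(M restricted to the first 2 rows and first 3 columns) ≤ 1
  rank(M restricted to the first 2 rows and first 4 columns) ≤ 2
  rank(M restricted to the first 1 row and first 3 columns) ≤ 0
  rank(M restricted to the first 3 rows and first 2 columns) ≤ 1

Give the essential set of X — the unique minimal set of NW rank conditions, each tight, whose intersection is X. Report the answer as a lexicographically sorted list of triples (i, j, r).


Computing R[i][j] = min implied NW-rank bound (n=4, 6 conditions):

  0  0  0  1
  0  1  1  2
  0  1  2  3
  1  2  3  4

reading off 1-entries of Δ²R: w = (4, 2, 3, 1).

D(w) has 5 cells with 2 SE-corners; essential set:

[(1, 3, 0), (3, 1, 0)]


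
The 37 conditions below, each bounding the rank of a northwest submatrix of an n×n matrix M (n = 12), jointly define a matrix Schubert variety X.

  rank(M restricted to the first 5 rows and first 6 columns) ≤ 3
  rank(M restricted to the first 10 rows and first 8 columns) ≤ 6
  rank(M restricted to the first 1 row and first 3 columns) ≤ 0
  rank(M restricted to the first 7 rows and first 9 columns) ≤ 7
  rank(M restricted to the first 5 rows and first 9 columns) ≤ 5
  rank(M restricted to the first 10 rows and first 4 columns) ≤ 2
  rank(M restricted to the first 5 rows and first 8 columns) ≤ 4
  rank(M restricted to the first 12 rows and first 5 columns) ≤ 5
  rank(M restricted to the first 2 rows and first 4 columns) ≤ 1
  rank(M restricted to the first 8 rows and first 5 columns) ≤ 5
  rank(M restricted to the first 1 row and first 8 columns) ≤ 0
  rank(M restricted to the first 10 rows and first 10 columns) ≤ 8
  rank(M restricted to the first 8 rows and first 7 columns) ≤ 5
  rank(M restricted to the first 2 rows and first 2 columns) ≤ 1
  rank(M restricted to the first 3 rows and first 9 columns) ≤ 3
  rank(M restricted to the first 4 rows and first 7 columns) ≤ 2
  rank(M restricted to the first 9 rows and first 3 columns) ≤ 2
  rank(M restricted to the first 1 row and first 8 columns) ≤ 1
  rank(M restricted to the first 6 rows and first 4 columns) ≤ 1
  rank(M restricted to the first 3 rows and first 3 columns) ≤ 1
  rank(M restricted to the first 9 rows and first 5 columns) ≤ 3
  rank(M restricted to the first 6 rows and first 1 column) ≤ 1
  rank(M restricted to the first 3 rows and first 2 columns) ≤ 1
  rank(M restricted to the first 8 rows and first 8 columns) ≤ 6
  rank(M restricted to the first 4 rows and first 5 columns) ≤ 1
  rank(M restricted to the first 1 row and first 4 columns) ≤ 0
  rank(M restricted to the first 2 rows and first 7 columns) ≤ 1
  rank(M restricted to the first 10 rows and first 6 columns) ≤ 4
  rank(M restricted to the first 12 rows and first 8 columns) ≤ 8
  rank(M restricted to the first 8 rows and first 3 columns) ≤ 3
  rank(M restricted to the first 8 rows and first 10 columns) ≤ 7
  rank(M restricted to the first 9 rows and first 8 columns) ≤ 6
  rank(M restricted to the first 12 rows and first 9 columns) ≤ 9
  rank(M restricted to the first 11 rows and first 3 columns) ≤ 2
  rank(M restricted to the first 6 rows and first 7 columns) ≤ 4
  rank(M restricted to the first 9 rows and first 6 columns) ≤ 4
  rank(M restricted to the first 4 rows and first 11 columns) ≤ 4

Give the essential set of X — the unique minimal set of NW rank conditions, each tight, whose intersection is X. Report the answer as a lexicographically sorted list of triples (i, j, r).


Reconstructing r_w from the 37 given conditions:

  row 1: 0  0  0  0  0  0  0  0  1  1  1  1
  row 2: 1  1  1  1  1  1  1  1  2  2  2  2
  row 3: 1  1  1  1  1  2  2  2  3  3  3  3
  row 4: 1  1  1  1  1  2  2  3  4  4  4  4
  row 5: 1  1  1  1  2  3  3  4  5  5  5  5
  row 6: 1  1  1  1  2  3  4  5  6  6  6  6
  row 7: 1  2  2  2  3  4  5  6  7  7  7  7
  row 8: 1  2  2  2  3  4  5  6  7  7  8  8
  row 9: 1  2  2  2  3  4  5  6  7  8  9  9
  row 10: 1  2  2  2  3  4  5  6  7  8  9  10
  row 11: 1  2  2  3  4  5  6  7  8  9  10  11
  row 12: 1  2  3  4  5  6  7  8  9  10  11  12

giving w = (9, 1, 6, 8, 5, 7, 2, 11, 10, 12, 4, 3) via Δ²R.

D(w) has 31 cells with 7 SE-corners; essential set:

[(1, 8, 0), (4, 5, 1), (4, 7, 2), (6, 4, 1), (8, 10, 7), (10, 4, 2), (11, 3, 2)]


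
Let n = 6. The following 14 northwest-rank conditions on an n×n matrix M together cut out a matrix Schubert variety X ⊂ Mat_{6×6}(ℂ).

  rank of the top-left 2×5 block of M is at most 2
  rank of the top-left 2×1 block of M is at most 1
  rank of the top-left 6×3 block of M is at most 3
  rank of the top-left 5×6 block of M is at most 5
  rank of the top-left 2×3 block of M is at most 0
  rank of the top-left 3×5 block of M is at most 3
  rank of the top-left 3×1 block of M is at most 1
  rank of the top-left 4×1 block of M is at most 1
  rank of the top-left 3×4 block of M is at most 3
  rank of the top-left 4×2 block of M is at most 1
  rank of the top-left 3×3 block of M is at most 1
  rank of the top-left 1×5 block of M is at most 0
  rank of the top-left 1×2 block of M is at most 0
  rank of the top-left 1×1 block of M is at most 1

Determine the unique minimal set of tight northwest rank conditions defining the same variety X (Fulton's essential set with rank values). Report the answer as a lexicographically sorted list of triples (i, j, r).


Computing R[i][j] = min implied NW-rank bound (n=6, 14 conditions):

  row 1: 0 | 0 | 0 | 0 | 0 | 1
  row 2: 0 | 0 | 0 | 1 | 1 | 2
  row 3: 1 | 1 | 1 | 2 | 2 | 3
  row 4: 1 | 1 | 2 | 3 | 3 | 4
  row 5: 1 | 2 | 3 | 4 | 4 | 5
  row 6: 1 | 2 | 3 | 4 | 5 | 6

the unique w with this rank table is (6, 4, 1, 3, 2, 5).

D(w) has 9 cells with 3 SE-corners; essential set:

[(1, 5, 0), (2, 3, 0), (4, 2, 1)]


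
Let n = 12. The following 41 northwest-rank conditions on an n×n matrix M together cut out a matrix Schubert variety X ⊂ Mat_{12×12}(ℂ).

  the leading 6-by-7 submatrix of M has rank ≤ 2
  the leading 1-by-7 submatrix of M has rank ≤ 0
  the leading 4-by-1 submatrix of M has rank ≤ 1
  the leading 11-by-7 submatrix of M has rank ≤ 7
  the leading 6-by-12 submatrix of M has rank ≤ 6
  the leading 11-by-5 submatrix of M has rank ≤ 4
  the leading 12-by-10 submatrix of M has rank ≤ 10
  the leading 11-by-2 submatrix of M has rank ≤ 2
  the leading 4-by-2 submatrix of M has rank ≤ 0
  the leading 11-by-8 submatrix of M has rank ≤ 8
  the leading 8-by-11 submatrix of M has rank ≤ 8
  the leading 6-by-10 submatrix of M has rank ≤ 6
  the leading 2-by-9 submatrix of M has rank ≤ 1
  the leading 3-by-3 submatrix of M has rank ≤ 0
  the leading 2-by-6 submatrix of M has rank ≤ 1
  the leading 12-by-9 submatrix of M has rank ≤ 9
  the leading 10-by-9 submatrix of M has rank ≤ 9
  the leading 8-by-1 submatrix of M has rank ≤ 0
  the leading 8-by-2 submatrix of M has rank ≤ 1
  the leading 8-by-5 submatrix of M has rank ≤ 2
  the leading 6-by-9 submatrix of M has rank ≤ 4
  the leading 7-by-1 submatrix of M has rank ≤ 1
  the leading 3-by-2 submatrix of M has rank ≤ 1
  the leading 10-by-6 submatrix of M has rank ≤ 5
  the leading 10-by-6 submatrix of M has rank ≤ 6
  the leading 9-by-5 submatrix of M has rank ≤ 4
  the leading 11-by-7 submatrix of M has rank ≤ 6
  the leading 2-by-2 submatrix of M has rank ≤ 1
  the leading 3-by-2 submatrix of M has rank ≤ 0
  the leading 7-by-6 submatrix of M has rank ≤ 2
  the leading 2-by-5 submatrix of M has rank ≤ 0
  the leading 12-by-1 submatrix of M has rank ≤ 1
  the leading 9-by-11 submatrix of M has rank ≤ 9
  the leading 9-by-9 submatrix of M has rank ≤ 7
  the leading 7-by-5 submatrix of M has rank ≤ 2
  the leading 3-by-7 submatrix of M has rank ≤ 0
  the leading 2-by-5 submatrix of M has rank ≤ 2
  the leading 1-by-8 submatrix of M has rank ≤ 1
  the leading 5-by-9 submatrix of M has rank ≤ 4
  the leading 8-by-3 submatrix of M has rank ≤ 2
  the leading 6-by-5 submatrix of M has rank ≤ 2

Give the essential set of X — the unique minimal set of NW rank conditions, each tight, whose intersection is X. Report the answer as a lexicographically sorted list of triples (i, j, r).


The tightest implied rank at each (i,j), from the 41 conditions:

  i=1: 0 | 0 | 0 | 0 | 0 | 0 | 0 | 1 | 1 | 1 | 1 | 1
  i=2: 0 | 0 | 0 | 0 | 0 | 0 | 0 | 1 | 1 | 2 | 2 | 2
  i=3: 0 | 0 | 0 | 0 | 0 | 0 | 0 | 1 | 2 | 3 | 3 | 3
  i=4: 0 | 0 | 1 | 1 | 1 | 1 | 1 | 2 | 3 | 4 | 4 | 4
  i=5: 0 | 1 | 2 | 2 | 2 | 2 | 2 | 3 | 4 | 5 | 5 | 5
  i=6: 0 | 1 | 2 | 2 | 2 | 2 | 2 | 3 | 4 | 5 | 6 | 6
  i=7: 0 | 1 | 2 | 2 | 2 | 2 | 3 | 4 | 5 | 6 | 7 | 7
  i=8: 0 | 1 | 2 | 2 | 2 | 3 | 4 | 5 | 6 | 7 | 8 | 8
  i=9: 1 | 2 | 3 | 3 | 3 | 4 | 5 | 6 | 7 | 8 | 9 | 9
  i=10: 1 | 2 | 3 | 4 | 4 | 5 | 6 | 7 | 8 | 9 | 10 | 10
  i=11: 1 | 2 | 3 | 4 | 4 | 5 | 6 | 7 | 8 | 9 | 10 | 11
  i=12: 1 | 2 | 3 | 4 | 5 | 6 | 7 | 8 | 9 | 10 | 11 | 12

so w = (8, 10, 9, 3, 2, 11, 7, 6, 1, 4, 12, 5).

Rothe diagram D(w) (38 cells), 8 SE-corners (essential conditions):

[(2, 9, 1), (3, 7, 0), (4, 2, 0), (6, 7, 2), (7, 6, 2), (8, 1, 0), (8, 5, 2), (11, 5, 4)]


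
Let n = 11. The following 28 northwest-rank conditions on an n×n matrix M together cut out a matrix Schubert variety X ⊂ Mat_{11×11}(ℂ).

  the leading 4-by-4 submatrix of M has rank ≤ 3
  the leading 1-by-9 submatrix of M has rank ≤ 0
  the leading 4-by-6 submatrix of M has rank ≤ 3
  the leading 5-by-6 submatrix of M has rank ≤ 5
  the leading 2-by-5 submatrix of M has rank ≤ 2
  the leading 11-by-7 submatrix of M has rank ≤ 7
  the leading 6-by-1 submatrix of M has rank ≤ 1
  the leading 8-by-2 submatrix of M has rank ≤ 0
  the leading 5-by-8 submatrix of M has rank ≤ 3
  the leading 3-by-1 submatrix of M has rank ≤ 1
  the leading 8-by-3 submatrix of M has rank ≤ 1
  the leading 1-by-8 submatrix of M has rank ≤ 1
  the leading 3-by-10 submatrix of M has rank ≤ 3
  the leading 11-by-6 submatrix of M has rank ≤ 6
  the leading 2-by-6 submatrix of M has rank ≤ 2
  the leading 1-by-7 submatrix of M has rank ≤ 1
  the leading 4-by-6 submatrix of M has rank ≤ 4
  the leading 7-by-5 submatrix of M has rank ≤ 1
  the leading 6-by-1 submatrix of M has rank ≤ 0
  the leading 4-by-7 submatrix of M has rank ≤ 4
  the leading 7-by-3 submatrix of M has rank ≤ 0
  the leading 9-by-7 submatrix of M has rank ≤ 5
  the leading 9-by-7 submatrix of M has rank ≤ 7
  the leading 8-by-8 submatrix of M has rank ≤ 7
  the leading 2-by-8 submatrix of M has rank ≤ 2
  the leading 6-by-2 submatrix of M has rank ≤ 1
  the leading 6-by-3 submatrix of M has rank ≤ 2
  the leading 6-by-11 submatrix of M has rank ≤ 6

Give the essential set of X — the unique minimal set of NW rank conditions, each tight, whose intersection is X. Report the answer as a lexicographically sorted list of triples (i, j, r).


Reconstructing r_w from the 28 given conditions:

  0  0  0  0  0  0  0  0  0  1  1
  0  0  0  1  1  1  1  1  1  2  2
  0  0  0  1  1  2  2  2  2  3  3
  0  0  0  1  1  2  3  3  3  4  4
  0  0  0  1  1  2  3  3  4  5  5
  0  0  0  1  1  2  3  4  5  6  6
  0  0  0  1  1  2  3  4  5  6  7
  0  0  1  2  2  3  4  5  6  7  8
  1  1  2  3  3  4  5  6  7  8  9
  1  2  3  4  4  5  6  7  8  9  10
  1  2  3  4  5  6  7  8  9  10  11

hence w(1..11) = (10, 4, 6, 7, 9, 8, 11, 3, 1, 2, 5).

ℓ(w)=35; the 5 essential cells (i,j,r):

[(1, 9, 0), (5, 8, 3), (7, 3, 0), (7, 5, 1), (8, 2, 0)]


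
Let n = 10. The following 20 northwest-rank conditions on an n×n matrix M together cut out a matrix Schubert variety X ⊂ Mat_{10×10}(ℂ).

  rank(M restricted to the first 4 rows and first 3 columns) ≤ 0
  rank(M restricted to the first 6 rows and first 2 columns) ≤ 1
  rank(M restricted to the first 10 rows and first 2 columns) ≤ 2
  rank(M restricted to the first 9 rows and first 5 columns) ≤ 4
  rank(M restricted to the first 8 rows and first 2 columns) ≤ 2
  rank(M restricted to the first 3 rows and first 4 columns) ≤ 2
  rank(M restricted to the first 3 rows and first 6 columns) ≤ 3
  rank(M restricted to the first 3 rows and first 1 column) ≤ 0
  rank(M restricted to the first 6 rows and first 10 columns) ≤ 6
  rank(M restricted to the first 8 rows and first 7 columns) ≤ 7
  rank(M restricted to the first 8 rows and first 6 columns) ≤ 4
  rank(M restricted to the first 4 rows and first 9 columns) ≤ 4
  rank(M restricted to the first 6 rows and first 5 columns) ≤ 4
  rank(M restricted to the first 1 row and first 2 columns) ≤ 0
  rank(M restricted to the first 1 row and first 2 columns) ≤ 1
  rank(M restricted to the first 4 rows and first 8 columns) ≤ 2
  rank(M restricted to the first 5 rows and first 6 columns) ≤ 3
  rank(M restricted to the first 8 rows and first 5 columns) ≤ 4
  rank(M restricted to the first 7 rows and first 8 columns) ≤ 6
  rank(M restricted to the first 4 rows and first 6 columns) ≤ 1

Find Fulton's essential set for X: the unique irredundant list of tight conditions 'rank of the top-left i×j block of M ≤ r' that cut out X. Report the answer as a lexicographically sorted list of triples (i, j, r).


Computing R[i][j] = min implied NW-rank bound (n=10, 20 conditions):

  R[1]: 0  0  0  1  1  1  1  1  1  1
  R[2]: 0  0  0  1  1  1  2  2  2  2
  R[3]: 0  0  0  1  1  1  2  2  3  3
  R[4]: 0  0  0  1  1  1  2  2  3  4
  R[5]: 1  1  1  2  2  2  3  3  4  5
  R[6]: 1  1  2  3  3  3  4  4  5  6
  R[7]: 1  2  3  4  4  4  5  5  6  7
  R[8]: 1  2  3  4  4  4  5  6  7  8
  R[9]: 1  2  3  4  4  5  6  7  8  9
  R[10]: 1  2  3  4  5  6  7  8  9  10

so w = (4, 7, 9, 10, 1, 3, 2, 8, 6, 5).

D(w) has 24 cells with 6 SE-corners; essential set:

[(4, 3, 0), (4, 6, 1), (4, 8, 2), (6, 2, 1), (8, 6, 4), (9, 5, 4)]
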